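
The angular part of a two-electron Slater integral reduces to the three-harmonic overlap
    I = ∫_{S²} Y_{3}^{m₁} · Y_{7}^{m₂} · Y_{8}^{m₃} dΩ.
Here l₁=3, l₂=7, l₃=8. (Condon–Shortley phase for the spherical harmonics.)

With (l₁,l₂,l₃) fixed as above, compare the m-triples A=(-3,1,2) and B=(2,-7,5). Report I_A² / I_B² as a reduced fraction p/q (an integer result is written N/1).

1260/169

Same 3,7,8: normalisation and zero-m 3j drop out of the ratio.
A: Δ: 2! 4! 12! / 19! → 1/5290740; sum: t=2:+1/24883200 = 1/24883200; 3j²(3 7 8; -3 1 2) = Δ·Π!·Σ² = 70/4199  (sign +1)
B: Δ: 2! 4! 12! / 19! → 1/5290740; sum: t=0:+1/5748019200 = 1/5748019200; 3j²(3 7 8; 2 -7 5) = Δ·Π!·Σ² = 13/5814  (sign -1)
I_A²/I_B² = (70/4199)/(13/5814) = 1260/169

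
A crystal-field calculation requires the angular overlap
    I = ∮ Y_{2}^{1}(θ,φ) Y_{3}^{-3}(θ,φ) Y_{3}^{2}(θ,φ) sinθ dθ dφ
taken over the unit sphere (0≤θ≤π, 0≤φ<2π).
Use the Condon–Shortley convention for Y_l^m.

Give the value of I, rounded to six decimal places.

-0.210261

m-sum 0 ✓  L=8 even ✓  1≤3≤5 ✓
Π(2lᵢ+1) = 5×7×7 = 245
triangle coeff Δ(2,3,3) = 1/3780
Σ_t [0,2]: t=0:+1/24 t=1:−1/4 t=2:+1/24 = -1/6
(3j)²=4/105 [(2 3 3; 0 0 0)], sign=+1
Σ_t [0,0]: t=0:+1/48 = 1/48
(3j)²=5/84 [(2 3 3; 1 -3 2)], sign=-1
⇒ 4πI² = 5/9
I = (-1)√(5/9/(4π)) = -0.21026104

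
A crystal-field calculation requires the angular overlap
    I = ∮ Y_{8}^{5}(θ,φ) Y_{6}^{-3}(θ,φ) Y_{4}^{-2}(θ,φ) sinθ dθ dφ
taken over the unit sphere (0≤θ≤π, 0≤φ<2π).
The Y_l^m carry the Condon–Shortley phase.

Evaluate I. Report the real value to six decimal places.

m-sum 0 ✓  L=18 even ✓  2≤4≤14 ✓
Π(2lᵢ+1) = 17×13×9 = 1989
triangle coeff Δ(8,6,4) = 1/23279256
Σ_t [4,6]: t=4:+1/1658880 t=5:−1/518400 t=6:+1/1658880 = -1/1382400
(3j)²=504/46189 [(8 6 4; 0 0 0)], sign=-1
Σ_t [1,3]: t=1:−1/34836480 t=2:+1/9676800 t=3:−1/43545600 = 1/19353600
(3j)²=243/18088 [(8 6 4; 5 -3 -2)], sign=+1
⇒ 4πI² = 19683/67507
I = (-1)√(19683/67507/(4π)) = -0.15232329

-0.152323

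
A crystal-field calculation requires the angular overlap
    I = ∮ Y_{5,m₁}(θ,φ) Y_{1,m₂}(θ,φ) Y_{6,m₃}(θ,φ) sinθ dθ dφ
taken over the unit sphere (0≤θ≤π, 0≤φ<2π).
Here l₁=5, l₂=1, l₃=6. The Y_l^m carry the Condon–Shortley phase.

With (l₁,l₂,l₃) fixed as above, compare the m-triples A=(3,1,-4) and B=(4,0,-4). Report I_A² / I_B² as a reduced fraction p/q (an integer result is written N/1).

l's match ⇒ only the (l;m) 3-j factors differ between A and B.
A: triangle coeff Δ(5,1,6) = 1/858; Σ_t [0,0]: t=0:+1/161280 = 1/161280; (3j)²=15/286 [(5 1 6; 3 1 -4)], sign=+1
B: triangle coeff Δ(5,1,6) = 1/858; Σ_t [0,0]: t=0:+1/362880 = 1/362880; (3j)²=10/429 [(5 1 6; 4 0 -4)], sign=+1
I_A²/I_B² = (15/286)/(10/429) = 9/4

9/4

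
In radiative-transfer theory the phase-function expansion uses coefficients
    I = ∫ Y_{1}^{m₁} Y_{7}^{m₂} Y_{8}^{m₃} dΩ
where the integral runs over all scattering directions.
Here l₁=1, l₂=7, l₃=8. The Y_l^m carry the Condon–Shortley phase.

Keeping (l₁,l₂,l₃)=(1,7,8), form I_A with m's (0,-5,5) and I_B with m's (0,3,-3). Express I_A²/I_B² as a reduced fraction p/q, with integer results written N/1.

39/55

l's match ⇒ only the (l;m) 3-j factors differ between A and B.
A: triangle coeff Δ(1,7,8) = 1/2040; Σ_t [0,0]: t=0:+1/958003200 = 1/958003200; (3j)²=13/680 [(1 7 8; 0 -5 5)], sign=-1
B: triangle coeff Δ(1,7,8) = 1/2040; Σ_t [0,0]: t=0:+1/87091200 = 1/87091200; (3j)²=11/408 [(1 7 8; 0 3 -3)], sign=-1
I_A²/I_B² = (13/680)/(11/408) = 39/55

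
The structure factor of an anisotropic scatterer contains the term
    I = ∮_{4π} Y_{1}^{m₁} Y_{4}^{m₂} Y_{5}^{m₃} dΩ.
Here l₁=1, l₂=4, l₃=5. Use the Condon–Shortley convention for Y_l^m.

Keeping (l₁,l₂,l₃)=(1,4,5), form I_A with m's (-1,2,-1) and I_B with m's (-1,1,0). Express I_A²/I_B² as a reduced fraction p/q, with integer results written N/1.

Same 1,4,5: normalisation and zero-m 3j drop out of the ratio.
A: Δ: 0! 2! 8! / 11! → 1/495; sum: t=0:+1/2880 = 1/2880; 3j²(1 4 5; -1 2 -1) = Δ·Π!·Σ² = 2/165  (sign +1)
B: Δ: 0! 2! 8! / 11! → 1/495; sum: t=0:+1/1440 = 1/1440; 3j²(1 4 5; -1 1 0) = Δ·Π!·Σ² = 2/99  (sign -1)
I_A²/I_B² = (2/165)/(2/99) = 3/5

3/5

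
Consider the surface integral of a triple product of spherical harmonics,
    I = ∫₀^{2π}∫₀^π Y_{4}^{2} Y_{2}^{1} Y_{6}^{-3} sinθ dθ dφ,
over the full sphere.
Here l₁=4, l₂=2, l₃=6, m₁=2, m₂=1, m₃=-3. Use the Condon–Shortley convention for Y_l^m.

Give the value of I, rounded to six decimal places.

-0.252474

Rules hold: Σm=0, L=12 even, 2≤6≤6.
N = 9·5·13 = 585
Δ = 0!·8!·4!/13! = 1/6435
Racah Σ t=0..0: t=0:+1/2304 = 1/2304
⇒ 3j(4 2 6; 0 0 0)² = 5/143, sgn +1
Racah Σ t=0..0: t=0:+1/8640 = 1/8640
⇒ 3j(4 2 6; 2 1 -3)² = 28/715, sgn -1
4πI² = N·(3j₀)²·(3jₘ)² = 1260/1573
I = -1·√(0.801017/4π) = -0.25247360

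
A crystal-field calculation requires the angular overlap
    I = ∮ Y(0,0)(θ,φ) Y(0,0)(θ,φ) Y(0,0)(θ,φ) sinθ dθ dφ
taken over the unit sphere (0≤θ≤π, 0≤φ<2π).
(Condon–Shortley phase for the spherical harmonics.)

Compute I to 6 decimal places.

m-sum 0 ✓  L=0 even ✓  0≤0≤0 ✓
Π(2lᵢ+1) = 1×1×1 = 1
triangle coeff Δ(0,0,0) = 1/1
Σ_t [0,0]: t=0:+1/1 = 1/1
(3j)²=1/1 [(0 0 0; 0 0 0)], sign=+1
(m-triple is (0,0,0) — same symbol as above.)
⇒ 4πI² = 1/1
I = (+1)√(1/1/(4π)) = 0.28209479

0.282095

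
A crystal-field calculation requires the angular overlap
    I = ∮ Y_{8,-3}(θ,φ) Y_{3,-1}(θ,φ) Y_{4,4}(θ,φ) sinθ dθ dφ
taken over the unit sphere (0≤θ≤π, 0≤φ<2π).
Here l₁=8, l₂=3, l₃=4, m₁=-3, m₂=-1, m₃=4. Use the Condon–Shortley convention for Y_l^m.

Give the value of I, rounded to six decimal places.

0.000000

l₃=4 ∉ [5,11] — triangle fails ⇒ I = 0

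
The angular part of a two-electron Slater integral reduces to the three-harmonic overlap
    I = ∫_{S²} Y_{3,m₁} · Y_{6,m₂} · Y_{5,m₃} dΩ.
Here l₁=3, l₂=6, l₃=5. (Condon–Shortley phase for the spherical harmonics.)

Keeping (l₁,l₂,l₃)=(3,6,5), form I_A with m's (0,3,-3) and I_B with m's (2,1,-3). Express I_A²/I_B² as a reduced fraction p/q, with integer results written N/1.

l's match ⇒ only the (l;m) 3-j factors differ between A and B.
A: triangle coeff Δ(3,6,5) = 1/675675; Σ_t [1,3]: t=1:−1/483840 t=2:+1/20160 t=3:−1/17280 = -1/96768; (3j)²=1/1001 [(3 6 5; 0 3 -3)], sign=-1
B: triangle coeff Δ(3,6,5) = 1/675675; Σ_t [0,1]: t=0:+1/120960 t=1:−1/17280 = -1/20160; (3j)²=64/3003 [(3 6 5; 2 1 -3)], sign=-1
I_A²/I_B² = (1/1001)/(64/3003) = 3/64

3/64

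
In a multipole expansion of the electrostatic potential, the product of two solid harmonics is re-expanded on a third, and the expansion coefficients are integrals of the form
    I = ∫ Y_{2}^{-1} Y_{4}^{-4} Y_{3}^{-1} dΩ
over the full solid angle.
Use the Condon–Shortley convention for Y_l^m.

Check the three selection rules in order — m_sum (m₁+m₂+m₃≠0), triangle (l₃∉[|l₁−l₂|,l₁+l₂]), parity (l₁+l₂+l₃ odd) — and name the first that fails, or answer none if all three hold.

azimuthal sum: -1 − 4 − 1 = -6  ✗
2 ≤ 3 ≤ 6 (triangle on l)
L = 2 + 4 + 3 = 9 (odd)

m_sum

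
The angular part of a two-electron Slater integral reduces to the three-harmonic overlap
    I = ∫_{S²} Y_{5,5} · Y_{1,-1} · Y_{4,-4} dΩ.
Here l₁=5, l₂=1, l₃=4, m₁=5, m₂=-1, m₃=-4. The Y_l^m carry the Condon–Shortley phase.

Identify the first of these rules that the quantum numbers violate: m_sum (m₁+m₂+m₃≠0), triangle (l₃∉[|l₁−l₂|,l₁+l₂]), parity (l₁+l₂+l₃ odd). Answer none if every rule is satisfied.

none

m₁+m₂+m₃ = 5 − 1 − 4 = 0  ✓
triangle: |5−1|=4 ≤ l₃=4 ≤ 5+1=6  ✓
parity: l₁+l₂+l₃ = 10 is even  ✓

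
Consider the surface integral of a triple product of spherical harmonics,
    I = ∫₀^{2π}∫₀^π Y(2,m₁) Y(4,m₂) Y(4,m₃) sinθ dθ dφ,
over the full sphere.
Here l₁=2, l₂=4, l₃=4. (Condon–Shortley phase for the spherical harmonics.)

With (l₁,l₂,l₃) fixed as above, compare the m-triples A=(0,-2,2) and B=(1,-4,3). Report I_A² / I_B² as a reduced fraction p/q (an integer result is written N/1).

l's match ⇒ only the (l;m) 3-j factors differ between A and B.
A: triangle coeff Δ(2,4,4) = 1/13860; Σ_t [0,2]: t=0:+1/192 t=1:−1/120 t=2:+1/2880 = -1/360; (3j)²=16/3465 [(2 4 4; 0 -2 2)], sign=-1
B: triangle coeff Δ(2,4,4) = 1/13860; Σ_t [0,0]: t=0:+1/1440 = 1/1440; (3j)²=7/165 [(2 4 4; 1 -4 3)], sign=-1
I_A²/I_B² = (16/3465)/(7/165) = 16/147

16/147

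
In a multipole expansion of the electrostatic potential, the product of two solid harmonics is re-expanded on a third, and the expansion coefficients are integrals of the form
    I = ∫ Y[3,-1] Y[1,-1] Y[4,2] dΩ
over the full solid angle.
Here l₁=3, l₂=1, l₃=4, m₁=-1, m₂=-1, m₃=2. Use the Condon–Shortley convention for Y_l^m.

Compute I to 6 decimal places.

0.238414

m-sum 0 ✓  L=8 even ✓  2≤4≤4 ✓
Π(2lᵢ+1) = 7×3×9 = 189
triangle coeff Δ(3,1,4) = 1/252
Σ_t [0,0]: t=0:+1/36 = 1/36
(3j)²=4/63 [(3 1 4; 0 0 0)], sign=+1
Σ_t [0,0]: t=0:+1/96 = 1/96
(3j)²=5/84 [(3 1 4; -1 -1 2)], sign=+1
⇒ 4πI² = 5/7
I = (+1)√(5/7/(4π)) = 0.23841361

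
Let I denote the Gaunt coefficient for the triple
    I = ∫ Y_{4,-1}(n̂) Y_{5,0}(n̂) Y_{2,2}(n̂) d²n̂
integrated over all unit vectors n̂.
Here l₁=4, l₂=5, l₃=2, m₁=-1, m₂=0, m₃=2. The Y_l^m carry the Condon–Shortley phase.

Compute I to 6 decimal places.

-1 + 0 + 2 = 1 ≠ 0: azimuthal integral kills it; I = 0

0.000000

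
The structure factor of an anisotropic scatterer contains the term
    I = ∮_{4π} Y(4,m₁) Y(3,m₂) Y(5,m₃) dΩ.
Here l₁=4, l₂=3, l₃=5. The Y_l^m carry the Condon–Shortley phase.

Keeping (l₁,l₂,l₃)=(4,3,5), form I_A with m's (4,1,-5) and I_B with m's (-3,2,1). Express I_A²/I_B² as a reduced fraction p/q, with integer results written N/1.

168/121

l's match ⇒ only the (l;m) 3-j factors differ between A and B.
A: triangle coeff Δ(4,3,5) = 1/180180; Σ_t [0,0]: t=0:+1/34560 = 1/34560; (3j)²=14/429 [(4 3 5; 4 1 -5)], sign=+1
B: triangle coeff Δ(4,3,5) = 1/180180; Σ_t [1,2]: t=1:−1/17280 t=2:+1/1440 = 11/17280; (3j)²=11/468 [(4 3 5; -3 2 1)], sign=+1
I_A²/I_B² = (14/429)/(11/468) = 168/121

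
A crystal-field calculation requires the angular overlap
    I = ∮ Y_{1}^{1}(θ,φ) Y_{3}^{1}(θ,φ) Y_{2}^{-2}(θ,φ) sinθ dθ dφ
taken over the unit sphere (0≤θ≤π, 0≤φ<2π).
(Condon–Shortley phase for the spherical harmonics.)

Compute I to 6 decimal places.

-0.082589

m-sum 0 ✓  L=6 even ✓  2≤2≤4 ✓
Π(2lᵢ+1) = 3×7×5 = 105
triangle coeff Δ(1,3,2) = 1/105
Σ_t [1,1]: t=1:−1/4 = -1/4
(3j)²=3/35 [(1 3 2; 0 0 0)], sign=-1
Σ_t [0,0]: t=0:+1/48 = 1/48
(3j)²=1/105 [(1 3 2; 1 1 -2)], sign=+1
⇒ 4πI² = 3/35
I = (-1)√(3/35/(4π)) = -0.08258890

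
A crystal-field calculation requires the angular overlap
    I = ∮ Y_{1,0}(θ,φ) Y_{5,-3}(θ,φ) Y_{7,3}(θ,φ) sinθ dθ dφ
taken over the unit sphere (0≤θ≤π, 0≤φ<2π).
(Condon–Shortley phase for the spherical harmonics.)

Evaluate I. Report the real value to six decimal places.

l₃=7 ∉ [4,6] — triangle fails ⇒ I = 0

0.000000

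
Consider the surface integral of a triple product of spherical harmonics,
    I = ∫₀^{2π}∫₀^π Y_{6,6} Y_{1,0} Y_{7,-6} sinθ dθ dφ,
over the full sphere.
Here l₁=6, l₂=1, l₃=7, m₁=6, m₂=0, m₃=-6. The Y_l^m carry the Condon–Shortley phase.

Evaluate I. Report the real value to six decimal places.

0.126157

Checks pass: Σm=0; 14 even; l₃=7∈[5,7].
(2·6+1)(2·1+1)(2·7+1) = 585
Δ: 0! 12! 2! / 15! → 1/1365
sum: t=0:+1/518400 = 1/518400
3j²(6 1 7; 0 0 0) = Δ·Π!·Σ² = 7/195  (sign -1)
sum: t=0:+1/479001600 = 1/479001600
3j²(6 1 7; 6 0 -6) = Δ·Π!·Σ² = 1/105  (sign -1)
combine: 4πI² = 585·7/195·1/105 = 1/5
take √, sign +1: I = 0.12615663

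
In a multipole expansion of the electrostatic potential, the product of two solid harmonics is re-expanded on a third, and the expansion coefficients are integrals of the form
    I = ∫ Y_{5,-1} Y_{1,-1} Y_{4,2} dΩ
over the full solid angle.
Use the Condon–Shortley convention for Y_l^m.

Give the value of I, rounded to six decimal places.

-0.120286

m-sum 0 ✓  L=10 even ✓  4≤4≤6 ✓
Π(2lᵢ+1) = 11×3×9 = 297
triangle coeff Δ(5,1,4) = 1/495
Σ_t [1,1]: t=1:−1/576 = -1/576
(3j)²=5/99 [(5 1 4; 0 0 0)], sign=-1
Σ_t [0,0]: t=0:+1/2880 = 1/2880
(3j)²=2/165 [(5 1 4; -1 -1 2)], sign=+1
⇒ 4πI² = 2/11
I = (-1)√(2/11/(4π)) = -0.12028562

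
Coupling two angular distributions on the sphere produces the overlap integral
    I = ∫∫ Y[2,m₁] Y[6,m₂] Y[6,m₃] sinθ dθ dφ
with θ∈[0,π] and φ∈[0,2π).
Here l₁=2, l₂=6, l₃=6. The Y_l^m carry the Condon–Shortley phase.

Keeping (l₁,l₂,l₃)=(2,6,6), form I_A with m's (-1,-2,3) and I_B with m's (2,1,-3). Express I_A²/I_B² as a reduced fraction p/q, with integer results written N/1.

Shared (l₁,l₂,l₃)=(2,6,6): N and (l;000)² cancel in I_A²/I_B².
A: Δ = 2!·2!·10!/15! = 1/90090; Racah Σ t=1..2: t=1:−1/60480 t=2:+1/161280 = -1/96768; ⇒ 3j(2 6 6; -1 -2 3)² = 15/1001, sgn +1
B: Δ = 2!·2!·10!/15! = 1/90090; Racah Σ t=0..0: t=0:+1/120960 = 1/120960; ⇒ 3j(2 6 6; 2 1 -3)² = 24/1001, sgn -1
I_A²/I_B² = (15/1001)/(24/1001) = 5/8

5/8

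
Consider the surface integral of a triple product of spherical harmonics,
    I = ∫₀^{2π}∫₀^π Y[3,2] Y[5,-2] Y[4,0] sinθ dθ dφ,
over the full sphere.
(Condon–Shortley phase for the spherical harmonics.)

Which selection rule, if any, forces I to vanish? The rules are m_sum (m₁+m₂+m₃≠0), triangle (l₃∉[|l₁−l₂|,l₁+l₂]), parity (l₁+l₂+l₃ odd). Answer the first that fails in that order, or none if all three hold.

Σmᵢ = 0  ✓
l₃∈[|l₁−l₂|,l₁+l₂]=[2,8], have l₃=4  ✓
Σlᵢ = 12 ⇒ even  ✓

none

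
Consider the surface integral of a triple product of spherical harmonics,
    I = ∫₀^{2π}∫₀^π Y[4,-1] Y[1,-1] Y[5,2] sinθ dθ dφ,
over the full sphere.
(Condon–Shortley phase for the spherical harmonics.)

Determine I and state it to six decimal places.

0.225034

m-sum 0 ✓  L=10 even ✓  3≤5≤5 ✓
Π(2lᵢ+1) = 9×3×11 = 297
triangle coeff Δ(4,1,5) = 1/495
Σ_t [0,0]: t=0:+1/576 = 1/576
(3j)²=5/99 [(4 1 5; 0 0 0)], sign=-1
Σ_t [0,0]: t=0:+1/1440 = 1/1440
(3j)²=7/165 [(4 1 5; -1 -1 2)], sign=-1
⇒ 4πI² = 7/11
I = (+1)√(7/11/(4π)) = 0.22503380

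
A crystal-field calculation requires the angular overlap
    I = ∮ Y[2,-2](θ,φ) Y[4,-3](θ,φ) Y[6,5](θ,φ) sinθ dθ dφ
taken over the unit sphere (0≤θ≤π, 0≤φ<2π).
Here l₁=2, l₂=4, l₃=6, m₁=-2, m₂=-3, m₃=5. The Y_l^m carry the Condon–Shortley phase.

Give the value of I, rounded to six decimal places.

Checks pass: Σm=0; 12 even; l₃=6∈[2,6].
(2·2+1)(2·4+1)(2·6+1) = 585
Δ: 0! 4! 8! / 13! → 1/6435
sum: t=0:+1/2304 = 1/2304
3j²(2 4 6; 0 0 0) = Δ·Π!·Σ² = 5/143  (sign +1)
sum: t=0:+1/120960 = 1/120960
3j²(2 4 6; -2 -3 5) = Δ·Π!·Σ² = 2/39  (sign -1)
combine: 4πI² = 585·5/143·2/39 = 150/143
take √, sign -1: I = -0.28891672

-0.288917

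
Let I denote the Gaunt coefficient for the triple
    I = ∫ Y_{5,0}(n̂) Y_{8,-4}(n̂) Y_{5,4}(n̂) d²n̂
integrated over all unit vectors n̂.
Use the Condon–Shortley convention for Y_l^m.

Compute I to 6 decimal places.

m-sum 0 ✓  L=18 even ✓  3≤5≤13 ✓
Π(2lᵢ+1) = 11×17×11 = 2057
triangle coeff Δ(5,8,5) = 1/37413090
Σ_t [3,5]: t=3:−1/1036800 t=4:+1/331776 t=5:−1/1036800 = 1/921600
(3j)²=490/46189 [(5 8 5; 0 0 0)], sign=-1
Σ_t [3,4]: t=3:−1/7257600 t=4:+1/23224320 = -11/116121600
(3j)²=121/8398 [(5 8 5; 0 -4 4)], sign=+1
⇒ 4πI² = 326095/1037153
I = (-1)√(326095/1037153/(4π)) = -0.15817787

-0.158178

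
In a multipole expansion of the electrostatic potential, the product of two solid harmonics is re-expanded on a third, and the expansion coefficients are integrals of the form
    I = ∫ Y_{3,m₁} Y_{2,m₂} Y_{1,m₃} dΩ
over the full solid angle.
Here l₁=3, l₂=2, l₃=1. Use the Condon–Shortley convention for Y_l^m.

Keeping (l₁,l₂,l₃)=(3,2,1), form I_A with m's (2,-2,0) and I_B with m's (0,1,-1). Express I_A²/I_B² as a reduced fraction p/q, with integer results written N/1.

l's match ⇒ only the (l;m) 3-j factors differ between A and B.
A: triangle coeff Δ(3,2,1) = 1/105; Σ_t [0,0]: t=0:+1/24 = 1/24; (3j)²=1/21 [(3 2 1; 2 -2 0)], sign=-1
B: triangle coeff Δ(3,2,1) = 1/105; Σ_t [3,3]: t=3:−1/12 = -1/12; (3j)²=1/35 [(3 2 1; 0 1 -1)], sign=-1
I_A²/I_B² = (1/21)/(1/35) = 5/3

5/3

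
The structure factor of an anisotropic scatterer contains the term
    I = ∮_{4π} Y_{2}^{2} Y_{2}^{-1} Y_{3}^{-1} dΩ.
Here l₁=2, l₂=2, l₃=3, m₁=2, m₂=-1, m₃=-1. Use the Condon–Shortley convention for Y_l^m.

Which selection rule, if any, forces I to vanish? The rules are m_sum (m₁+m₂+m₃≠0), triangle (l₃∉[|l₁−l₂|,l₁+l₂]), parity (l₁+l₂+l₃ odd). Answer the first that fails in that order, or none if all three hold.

parity

Σmᵢ = 0  ✓
l₃∈[|l₁−l₂|,l₁+l₂]=[0,4], have l₃=3  ✓
Σlᵢ = 7 ⇒ odd  ✗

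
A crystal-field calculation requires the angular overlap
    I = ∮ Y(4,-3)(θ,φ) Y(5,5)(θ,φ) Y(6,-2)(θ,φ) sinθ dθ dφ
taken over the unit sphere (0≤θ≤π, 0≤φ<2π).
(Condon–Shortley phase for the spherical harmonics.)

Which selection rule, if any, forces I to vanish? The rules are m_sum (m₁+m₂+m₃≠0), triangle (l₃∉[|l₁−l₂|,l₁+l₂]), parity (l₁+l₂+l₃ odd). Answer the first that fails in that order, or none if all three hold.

parity

Σmᵢ = 0  ✓
l₃∈[|l₁−l₂|,l₁+l₂]=[1,9], have l₃=6  ✓
Σlᵢ = 15 ⇒ odd  ✗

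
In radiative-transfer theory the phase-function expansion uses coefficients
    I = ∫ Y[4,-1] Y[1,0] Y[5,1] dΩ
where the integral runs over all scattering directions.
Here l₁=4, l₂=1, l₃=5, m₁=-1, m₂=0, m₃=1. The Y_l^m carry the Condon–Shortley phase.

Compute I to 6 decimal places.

Checks pass: Σm=0; 10 even; l₃=5∈[3,5].
(2·4+1)(2·1+1)(2·5+1) = 297
Δ: 0! 8! 2! / 11! → 1/495
sum: t=0:+1/576 = 1/576
3j²(4 1 5; 0 0 0) = Δ·Π!·Σ² = 5/99  (sign -1)
sum: t=0:+1/720 = 1/720
3j²(4 1 5; -1 0 1) = Δ·Π!·Σ² = 8/165  (sign +1)
combine: 4πI² = 297·5/99·8/165 = 8/11
take √, sign -1: I = -0.24057125

-0.240571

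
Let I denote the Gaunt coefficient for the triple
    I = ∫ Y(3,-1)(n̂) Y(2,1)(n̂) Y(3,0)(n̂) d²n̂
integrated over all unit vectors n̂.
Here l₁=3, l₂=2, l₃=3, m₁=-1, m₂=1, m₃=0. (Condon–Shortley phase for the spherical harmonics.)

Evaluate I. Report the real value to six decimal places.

Checks pass: Σm=0; 8 even; l₃=3∈[1,5].
(2·3+1)(2·2+1)(2·3+1) = 245
Δ: 2! 4! 2! / 9! → 1/3780
sum: t=0:+1/24 t=1:−1/4 t=2:+1/24 = -1/6
3j²(3 2 3; 0 0 0) = Δ·Π!·Σ² = 4/105  (sign +1)
sum: t=1:−1/12 t=2:+1/8 = 1/24
3j²(3 2 3; -1 1 0) = Δ·Π!·Σ² = 1/210  (sign -1)
combine: 4πI² = 245·4/105·1/210 = 2/45
take √, sign -1: I = -0.05947080

-0.059471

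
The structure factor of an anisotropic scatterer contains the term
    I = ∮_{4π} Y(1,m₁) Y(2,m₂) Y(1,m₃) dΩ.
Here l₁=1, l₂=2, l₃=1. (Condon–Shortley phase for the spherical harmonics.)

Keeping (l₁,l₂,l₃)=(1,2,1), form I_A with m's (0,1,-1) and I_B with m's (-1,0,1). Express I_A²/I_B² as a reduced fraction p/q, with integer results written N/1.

Shared (l₁,l₂,l₃)=(1,2,1): N and (l;000)² cancel in I_A²/I_B².
A: Δ = 2!·0!·2!/5! = 1/30; Racah Σ t=1..1: t=1:−1/2 = -1/2; ⇒ 3j(1 2 1; 0 1 -1)² = 1/10, sgn -1
B: Δ = 2!·0!·2!/5! = 1/30; Racah Σ t=2..2: t=2:+1/4 = 1/4; ⇒ 3j(1 2 1; -1 0 1)² = 1/30, sgn +1
I_A²/I_B² = (1/10)/(1/30) = 3/1

3/1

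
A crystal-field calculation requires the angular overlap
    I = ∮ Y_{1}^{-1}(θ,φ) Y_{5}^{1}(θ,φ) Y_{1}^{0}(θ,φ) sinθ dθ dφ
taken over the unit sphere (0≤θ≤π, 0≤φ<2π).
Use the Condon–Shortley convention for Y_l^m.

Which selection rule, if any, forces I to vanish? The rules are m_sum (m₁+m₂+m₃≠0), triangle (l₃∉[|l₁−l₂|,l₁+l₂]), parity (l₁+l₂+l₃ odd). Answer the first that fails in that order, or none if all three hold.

azimuthal sum: -1 + 1 + 0 = 0  ✓
4 ≤ 1 ≤ 6 (triangle on l)  ✗
L = 1 + 5 + 1 = 7 (odd)

triangle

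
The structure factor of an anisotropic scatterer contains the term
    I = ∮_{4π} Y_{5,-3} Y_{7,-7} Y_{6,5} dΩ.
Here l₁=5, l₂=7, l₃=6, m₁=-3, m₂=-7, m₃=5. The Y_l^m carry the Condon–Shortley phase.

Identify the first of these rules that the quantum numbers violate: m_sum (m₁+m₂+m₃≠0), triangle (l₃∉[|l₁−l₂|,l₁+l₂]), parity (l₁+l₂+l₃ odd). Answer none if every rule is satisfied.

m₁+m₂+m₃ = -3 − 7 + 5 = -5  ✗
triangle: |5−7|=2 ≤ l₃=6 ≤ 5+7=12
parity: l₁+l₂+l₃ = 18 is even

m_sum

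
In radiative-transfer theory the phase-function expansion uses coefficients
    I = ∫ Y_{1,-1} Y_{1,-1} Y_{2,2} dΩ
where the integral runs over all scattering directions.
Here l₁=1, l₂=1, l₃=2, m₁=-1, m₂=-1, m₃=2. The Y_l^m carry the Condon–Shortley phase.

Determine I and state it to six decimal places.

0.309019

Checks pass: Σm=0; 4 even; l₃=2∈[0,2].
(2·1+1)(2·1+1)(2·2+1) = 45
Δ: 0! 2! 2! / 5! → 1/30
sum: t=0:+1/1 = 1/1
3j²(1 1 2; 0 0 0) = Δ·Π!·Σ² = 2/15  (sign +1)
sum: t=0:+1/4 = 1/4
3j²(1 1 2; -1 -1 2) = Δ·Π!·Σ² = 1/5  (sign +1)
combine: 4πI² = 45·2/15·1/5 = 6/5
take √, sign +1: I = 0.30901936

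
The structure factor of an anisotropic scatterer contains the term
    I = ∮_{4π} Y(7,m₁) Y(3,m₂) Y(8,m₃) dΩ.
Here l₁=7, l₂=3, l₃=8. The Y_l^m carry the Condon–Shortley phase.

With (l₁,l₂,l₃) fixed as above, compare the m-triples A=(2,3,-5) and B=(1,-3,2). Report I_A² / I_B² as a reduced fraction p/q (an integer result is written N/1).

Same 7,3,8: normalisation and zero-m 3j drop out of the ratio.
A: Δ: 2! 12! 4! / 19! → 1/5290740; sum: t=2:+1/104509440 = 1/104509440; 3j²(7 3 8; 2 3 -5) = Δ·Π!·Σ² = 275/13566  (sign -1)
B: Δ: 2! 12! 4! / 19! → 1/5290740; sum: t=0:+1/24883200 = 1/24883200; 3j²(7 3 8; 1 -3 2) = Δ·Π!·Σ² = 70/4199  (sign +1)
I_A²/I_B² = (275/13566)/(70/4199) = 715/588

715/588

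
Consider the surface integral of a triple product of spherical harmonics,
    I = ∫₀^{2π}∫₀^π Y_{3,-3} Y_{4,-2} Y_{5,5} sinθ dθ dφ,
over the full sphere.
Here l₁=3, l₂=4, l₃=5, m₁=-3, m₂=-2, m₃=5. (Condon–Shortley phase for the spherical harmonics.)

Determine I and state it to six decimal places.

0.138791

m-sum 0 ✓  L=12 even ✓  1≤5≤7 ✓
Π(2lᵢ+1) = 7×9×11 = 693
triangle coeff Δ(3,4,5) = 1/180180
Σ_t [0,2]: t=0:+1/576 t=1:−1/144 t=2:+1/576 = -1/288
(3j)²=20/1001 [(3 4 5; 0 0 0)], sign=+1
Σ_t [2,2]: t=2:+1/34560 = 1/34560
(3j)²=5/286 [(3 4 5; -3 -2 5)], sign=+1
⇒ 4πI² = 450/1859
I = (+1)√(450/1859/(4π)) = 0.13879110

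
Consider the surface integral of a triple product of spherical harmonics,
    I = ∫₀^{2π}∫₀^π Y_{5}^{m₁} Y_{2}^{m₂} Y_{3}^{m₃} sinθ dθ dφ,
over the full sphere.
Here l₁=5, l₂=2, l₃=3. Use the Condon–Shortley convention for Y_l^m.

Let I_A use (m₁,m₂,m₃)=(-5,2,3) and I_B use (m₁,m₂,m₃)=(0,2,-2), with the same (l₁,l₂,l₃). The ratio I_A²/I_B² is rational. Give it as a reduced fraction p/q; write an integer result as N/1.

Shared (l₁,l₂,l₃)=(5,2,3): N and (l;000)² cancel in I_A²/I_B².
A: Δ = 4!·6!·0!/11! = 1/2310; Racah Σ t=4..4: t=4:+1/17280 = 1/17280; ⇒ 3j(5 2 3; -5 2 3)² = 1/11, sgn +1
B: Δ = 4!·6!·0!/11! = 1/2310; Racah Σ t=4..4: t=4:+1/2880 = 1/2880; ⇒ 3j(5 2 3; 0 2 -2)² = 1/462, sgn -1
I_A²/I_B² = (1/11)/(1/462) = 42/1

42/1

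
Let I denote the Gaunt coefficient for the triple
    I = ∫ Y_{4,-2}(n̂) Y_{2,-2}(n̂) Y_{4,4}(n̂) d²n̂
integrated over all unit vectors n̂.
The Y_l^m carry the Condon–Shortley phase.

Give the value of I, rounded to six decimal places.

-0.106180

Rules hold: Σm=0, L=10 even, 2≤4≤6.
N = 9·5·9 = 405
Δ = 2!·6!·2!/11! = 1/13860
Racah Σ t=0..2: t=0:+1/192 t=1:−1/36 t=2:+1/192 = -5/288
⇒ 3j(4 2 4; 0 0 0)² = 20/693, sgn -1
Racah Σ t=0..0: t=0:+1/2880 = 1/2880
⇒ 3j(4 2 4; -2 -2 4)² = 2/165, sgn +1
4πI² = N·(3j₀)²·(3jₘ)² = 120/847
I = -1·√(0.141677/4π) = -0.10618031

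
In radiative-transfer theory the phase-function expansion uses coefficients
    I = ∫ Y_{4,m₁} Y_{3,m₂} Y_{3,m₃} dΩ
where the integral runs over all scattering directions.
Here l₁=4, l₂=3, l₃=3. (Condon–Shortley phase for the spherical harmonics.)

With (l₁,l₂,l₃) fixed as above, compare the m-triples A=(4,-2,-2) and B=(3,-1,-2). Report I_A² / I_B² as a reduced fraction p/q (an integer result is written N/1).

l's match ⇒ only the (l;m) 3-j factors differ between A and B.
A: triangle coeff Δ(4,3,3) = 1/34650; Σ_t [0,0]: t=0:+1/576 = 1/576; (3j)²=5/99 [(4 3 3; 4 -2 -2)], sign=-1
B: triangle coeff Δ(4,3,3) = 1/34650; Σ_t [0,1]: t=0:+1/288 t=1:−1/144 = -1/288; (3j)²=1/99 [(4 3 3; 3 -1 -2)], sign=+1
I_A²/I_B² = (5/99)/(1/99) = 5/1

5/1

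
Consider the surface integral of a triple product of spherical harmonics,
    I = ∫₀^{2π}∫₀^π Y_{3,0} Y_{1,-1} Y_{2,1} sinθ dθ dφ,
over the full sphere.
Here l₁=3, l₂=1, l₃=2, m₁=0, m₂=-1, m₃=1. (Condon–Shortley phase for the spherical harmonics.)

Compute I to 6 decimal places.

0.143048

Rules hold: Σm=0, L=6 even, 2≤2≤4.
N = 7·3·5 = 105
Δ = 2!·4!·0!/7! = 1/105
Racah Σ t=1..1: t=1:−1/4 = -1/4
⇒ 3j(3 1 2; 0 0 0)² = 3/35, sgn -1
Racah Σ t=0..0: t=0:+1/12 = 1/12
⇒ 3j(3 1 2; 0 -1 1)² = 1/35, sgn -1
4πI² = N·(3j₀)²·(3jₘ)² = 9/35
I = +1·√(0.257143/4π) = 0.14304817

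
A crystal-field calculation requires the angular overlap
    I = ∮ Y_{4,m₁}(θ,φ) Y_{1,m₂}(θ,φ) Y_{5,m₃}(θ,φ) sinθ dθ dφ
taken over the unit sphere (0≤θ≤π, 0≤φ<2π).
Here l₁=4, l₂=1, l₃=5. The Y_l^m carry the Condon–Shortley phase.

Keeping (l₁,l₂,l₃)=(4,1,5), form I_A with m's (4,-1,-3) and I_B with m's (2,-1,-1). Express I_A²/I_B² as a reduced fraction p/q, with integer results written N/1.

Shared (l₁,l₂,l₃)=(4,1,5): N and (l;000)² cancel in I_A²/I_B².
A: Δ = 0!·8!·2!/11! = 1/495; Racah Σ t=0..0: t=0:+1/80640 = 1/80640; ⇒ 3j(4 1 5; 4 -1 -3)² = 1/495, sgn +1
B: Δ = 0!·8!·2!/11! = 1/495; Racah Σ t=0..0: t=0:+1/2880 = 1/2880; ⇒ 3j(4 1 5; 2 -1 -1)² = 2/165, sgn +1
I_A²/I_B² = (1/495)/(2/165) = 1/6

1/6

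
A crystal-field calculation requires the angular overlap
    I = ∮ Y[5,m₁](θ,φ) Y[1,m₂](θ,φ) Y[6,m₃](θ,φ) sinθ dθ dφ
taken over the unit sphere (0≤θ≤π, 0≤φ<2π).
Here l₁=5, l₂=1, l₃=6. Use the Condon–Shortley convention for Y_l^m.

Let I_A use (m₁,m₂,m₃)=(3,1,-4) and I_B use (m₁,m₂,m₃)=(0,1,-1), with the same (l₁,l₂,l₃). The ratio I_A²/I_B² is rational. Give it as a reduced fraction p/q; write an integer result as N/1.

Shared (l₁,l₂,l₃)=(5,1,6): N and (l;000)² cancel in I_A²/I_B².
A: Δ = 0!·10!·2!/13! = 1/858; Racah Σ t=0..0: t=0:+1/161280 = 1/161280; ⇒ 3j(5 1 6; 3 1 -4)² = 15/286, sgn +1
B: Δ = 0!·10!·2!/13! = 1/858; Racah Σ t=0..0: t=0:+1/28800 = 1/28800; ⇒ 3j(5 1 6; 0 1 -1)² = 7/286, sgn -1
I_A²/I_B² = (15/286)/(7/286) = 15/7

15/7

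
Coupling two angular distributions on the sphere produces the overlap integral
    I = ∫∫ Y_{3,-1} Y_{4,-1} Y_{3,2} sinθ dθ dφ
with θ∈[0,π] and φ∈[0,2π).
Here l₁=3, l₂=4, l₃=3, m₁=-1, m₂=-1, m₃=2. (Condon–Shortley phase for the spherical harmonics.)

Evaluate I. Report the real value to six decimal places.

0.145070

Checks pass: Σm=0; 10 even; l₃=3∈[1,7].
(2·3+1)(2·4+1)(2·3+1) = 441
Δ: 4! 2! 4! / 11! → 1/34650
sum: t=1:−1/72 t=2:+1/16 t=3:−1/72 = 5/144
3j²(3 4 3; 0 0 0) = Δ·Π!·Σ² = 2/77  (sign -1)
sum: t=2:+1/48 t=3:−1/144 = 1/72
3j²(3 4 3; -1 -1 2) = Δ·Π!·Σ² = 16/693  (sign -1)
combine: 4πI² = 441·2/77·16/693 = 32/121
take √, sign +1: I = 0.14506992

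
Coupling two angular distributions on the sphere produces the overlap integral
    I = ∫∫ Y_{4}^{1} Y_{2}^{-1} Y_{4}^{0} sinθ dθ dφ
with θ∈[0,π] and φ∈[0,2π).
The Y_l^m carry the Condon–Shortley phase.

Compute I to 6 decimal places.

-0.044869

m-sum 0 ✓  L=10 even ✓  2≤4≤6 ✓
Π(2lᵢ+1) = 9×5×9 = 405
triangle coeff Δ(4,2,4) = 1/13860
Σ_t [0,2]: t=0:+1/192 t=1:−1/36 t=2:+1/192 = -5/288
(3j)²=20/693 [(4 2 4; 0 0 0)], sign=-1
Σ_t [0,1]: t=0:+1/72 t=1:−1/96 = 1/288
(3j)²=1/462 [(4 2 4; 1 -1 0)], sign=+1
⇒ 4πI² = 150/5929
I = (-1)√(150/5929/(4π)) = -0.04486937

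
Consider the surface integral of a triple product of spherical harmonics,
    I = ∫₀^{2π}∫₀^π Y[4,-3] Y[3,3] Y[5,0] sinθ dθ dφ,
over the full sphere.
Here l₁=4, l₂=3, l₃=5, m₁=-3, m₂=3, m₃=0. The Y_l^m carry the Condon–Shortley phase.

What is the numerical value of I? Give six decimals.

Rules hold: Σm=0, L=12 even, 1≤5≤7.
N = 9·7·11 = 693
Δ = 2!·6!·4!/13! = 1/180180
Racah Σ t=0..2: t=0:+1/576 t=1:−1/144 t=2:+1/576 = -1/288
⇒ 3j(4 3 5; 0 0 0)² = 20/1001, sgn +1
Racah Σ t=2..2: t=2:+1/5760 = 1/5760
⇒ 3j(4 3 5; -3 3 0)² = 5/572, sgn -1
4πI² = N·(3j₀)²·(3jₘ)² = 225/1859
I = -1·√(0.121033/4π) = -0.09814013

-0.098140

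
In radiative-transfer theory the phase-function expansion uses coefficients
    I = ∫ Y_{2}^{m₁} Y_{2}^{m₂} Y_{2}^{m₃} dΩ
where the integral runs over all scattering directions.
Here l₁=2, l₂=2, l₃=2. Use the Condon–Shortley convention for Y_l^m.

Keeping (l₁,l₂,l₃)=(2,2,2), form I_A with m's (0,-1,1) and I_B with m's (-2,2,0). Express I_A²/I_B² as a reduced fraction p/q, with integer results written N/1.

1/4

Shared (l₁,l₂,l₃)=(2,2,2): N and (l;000)² cancel in I_A²/I_B².
A: Δ = 2!·2!·2!/7! = 1/630; Racah Σ t=0..1: t=0:+1/4 t=1:−1/2 = -1/4; ⇒ 3j(2 2 2; 0 -1 1)² = 1/70, sgn +1
B: Δ = 2!·2!·2!/7! = 1/630; Racah Σ t=2..2: t=2:+1/8 = 1/8; ⇒ 3j(2 2 2; -2 2 0)² = 2/35, sgn +1
I_A²/I_B² = (1/70)/(2/35) = 1/4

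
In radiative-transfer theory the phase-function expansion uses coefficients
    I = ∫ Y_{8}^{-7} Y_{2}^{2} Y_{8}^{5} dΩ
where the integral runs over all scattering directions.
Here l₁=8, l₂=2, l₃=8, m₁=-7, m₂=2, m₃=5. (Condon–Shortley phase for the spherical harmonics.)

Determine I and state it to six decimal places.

Checks pass: Σm=0; 18 even; l₃=8∈[6,10].
(2·8+1)(2·2+1)(2·8+1) = 1445
Δ: 2! 14! 2! / 19! → 1/348840
sum: t=0:+1/116121600 t=1:−1/25401600 t=2:+1/116121600 = -1/45158400
3j²(8 2 8; 0 0 0) = Δ·Π!·Σ² = 24/1615  (sign -1)
sum: t=2:+1/24908083200 = 1/24908083200
3j²(8 2 8; -7 2 5) = Δ·Π!·Σ² = 7/1292  (sign -1)
combine: 4πI² = 1445·24/1615·7/1292 = 42/361
take √, sign +1: I = 0.09622017

0.096220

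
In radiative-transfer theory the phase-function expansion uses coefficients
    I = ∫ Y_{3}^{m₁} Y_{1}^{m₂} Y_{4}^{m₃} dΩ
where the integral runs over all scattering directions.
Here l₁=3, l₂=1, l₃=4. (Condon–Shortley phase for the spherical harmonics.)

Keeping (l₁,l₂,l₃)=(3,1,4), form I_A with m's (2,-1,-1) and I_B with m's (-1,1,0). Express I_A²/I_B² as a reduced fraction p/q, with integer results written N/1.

1/2

Same 3,1,4: normalisation and zero-m 3j drop out of the ratio.
A: Δ: 0! 6! 2! / 9! → 1/252; sum: t=0:+1/240 = 1/240; 3j²(3 1 4; 2 -1 -1) = Δ·Π!·Σ² = 1/84  (sign -1)
B: Δ: 0! 6! 2! / 9! → 1/252; sum: t=0:+1/96 = 1/96; 3j²(3 1 4; -1 1 0) = Δ·Π!·Σ² = 1/42  (sign +1)
I_A²/I_B² = (1/84)/(1/42) = 1/2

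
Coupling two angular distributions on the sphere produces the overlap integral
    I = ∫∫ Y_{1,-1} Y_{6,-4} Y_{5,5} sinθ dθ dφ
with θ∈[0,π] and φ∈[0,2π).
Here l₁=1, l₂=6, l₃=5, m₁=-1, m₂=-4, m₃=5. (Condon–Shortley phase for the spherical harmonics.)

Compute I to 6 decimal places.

0.040859

Rules hold: Σm=0, L=12 even, 5≤5≤7.
N = 3·13·11 = 429
Δ = 2!·0!·10!/13! = 1/858
Racah Σ t=1..1: t=1:−1/14400 = -1/14400
⇒ 3j(1 6 5; 0 0 0)² = 6/143, sgn +1
Racah Σ t=2..2: t=2:+1/7257600 = 1/7257600
⇒ 3j(1 6 5; -1 -4 5)² = 1/858, sgn +1
4πI² = N·(3j₀)²·(3jₘ)² = 3/143
I = +1·√(0.020979/4π) = 0.04085899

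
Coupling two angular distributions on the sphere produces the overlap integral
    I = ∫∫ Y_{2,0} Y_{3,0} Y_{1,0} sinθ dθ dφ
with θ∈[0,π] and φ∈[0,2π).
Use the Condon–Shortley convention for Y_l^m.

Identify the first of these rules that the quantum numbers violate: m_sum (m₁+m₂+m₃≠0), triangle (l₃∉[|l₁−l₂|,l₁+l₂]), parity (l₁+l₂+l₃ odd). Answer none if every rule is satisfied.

none

Σmᵢ = 0  ✓
l₃∈[|l₁−l₂|,l₁+l₂]=[1,5], have l₃=1  ✓
Σlᵢ = 6 ⇒ even  ✓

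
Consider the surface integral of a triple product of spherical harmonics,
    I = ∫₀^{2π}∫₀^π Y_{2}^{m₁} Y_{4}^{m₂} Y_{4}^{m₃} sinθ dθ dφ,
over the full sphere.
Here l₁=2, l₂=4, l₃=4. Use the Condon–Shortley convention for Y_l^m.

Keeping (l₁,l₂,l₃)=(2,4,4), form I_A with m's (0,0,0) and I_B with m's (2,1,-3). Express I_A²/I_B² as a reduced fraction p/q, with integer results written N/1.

Shared (l₁,l₂,l₃)=(2,4,4): N and (l;000)² cancel in I_A²/I_B².
A: Δ = 2!·2!·6!/11! = 1/13860; Racah Σ t=0..2: t=0:+1/192 t=1:−1/36 t=2:+1/192 = -5/288; ⇒ 3j(2 4 4; 0 0 0)² = 20/693, sgn -1
B: Δ = 2!·2!·6!/11! = 1/13860; Racah Σ t=0..0: t=0:+1/480 = 1/480; ⇒ 3j(2 4 4; 2 1 -3)² = 3/110, sgn -1
I_A²/I_B² = (20/693)/(3/110) = 200/189

200/189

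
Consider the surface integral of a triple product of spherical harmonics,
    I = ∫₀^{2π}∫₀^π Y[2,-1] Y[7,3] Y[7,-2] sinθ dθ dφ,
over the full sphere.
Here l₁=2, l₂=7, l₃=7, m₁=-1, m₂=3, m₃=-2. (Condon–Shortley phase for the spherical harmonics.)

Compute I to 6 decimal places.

-0.123591

Checks pass: Σm=0; 16 even; l₃=7∈[5,9].
(2·2+1)(2·7+1)(2·7+1) = 1125
Δ: 2! 2! 12! / 17! → 1/185640
sum: t=0:+1/2419200 t=1:−1/518400 t=2:+1/2419200 = -1/907200
3j²(2 7 7; 0 0 0) = Δ·Π!·Σ² = 56/3315  (sign +1)
sum: t=1:−1/4354560 t=2:+1/1935360 = 1/3483648
3j²(2 7 7; -1 3 -2) = Δ·Π!·Σ² = 125/12376  (sign -1)
combine: 4πI² = 1125·56/3315·125/12376 = 9375/48841
take √, sign -1: I = -0.12359145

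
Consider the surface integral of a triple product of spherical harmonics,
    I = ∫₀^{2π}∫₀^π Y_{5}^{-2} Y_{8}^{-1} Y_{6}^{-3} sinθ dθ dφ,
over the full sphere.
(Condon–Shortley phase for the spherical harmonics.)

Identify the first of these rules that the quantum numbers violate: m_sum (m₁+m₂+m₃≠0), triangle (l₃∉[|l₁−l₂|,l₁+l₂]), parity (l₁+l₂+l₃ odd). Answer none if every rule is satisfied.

m_sum

m₁+m₂+m₃ = -2 − 1 − 3 = -6  ✗
triangle: |5−8|=3 ≤ l₃=6 ≤ 5+8=13
parity: l₁+l₂+l₃ = 19 is odd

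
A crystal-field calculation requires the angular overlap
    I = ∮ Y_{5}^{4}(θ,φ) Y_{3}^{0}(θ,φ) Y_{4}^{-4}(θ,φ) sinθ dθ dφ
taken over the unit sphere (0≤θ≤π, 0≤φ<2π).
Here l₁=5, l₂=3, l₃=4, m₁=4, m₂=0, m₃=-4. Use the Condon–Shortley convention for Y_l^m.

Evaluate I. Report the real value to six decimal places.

-0.207724

Rules hold: Σm=0, L=12 even, 2≤4≤8.
N = 11·7·9 = 693
Δ = 4!·6!·2!/13! = 1/180180
Racah Σ t=1..3: t=1:−1/576 t=2:+1/144 t=3:−1/576 = 1/288
⇒ 3j(5 3 4; 0 0 0)² = 20/1001, sgn +1
Racah Σ t=1..1: t=1:−1/8640 = -1/8640
⇒ 3j(5 3 4; 4 0 -4)² = 28/715, sgn -1
4πI² = N·(3j₀)²·(3jₘ)² = 1008/1859
I = -1·√(0.542227/4π) = -0.20772350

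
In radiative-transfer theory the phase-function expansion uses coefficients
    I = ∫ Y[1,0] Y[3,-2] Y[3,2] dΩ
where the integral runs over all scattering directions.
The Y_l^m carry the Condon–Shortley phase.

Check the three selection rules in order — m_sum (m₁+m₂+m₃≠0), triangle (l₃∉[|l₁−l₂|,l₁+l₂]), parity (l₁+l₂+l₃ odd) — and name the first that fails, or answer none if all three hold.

parity

Σmᵢ = 0  ✓
l₃∈[|l₁−l₂|,l₁+l₂]=[2,4], have l₃=3  ✓
Σlᵢ = 7 ⇒ odd  ✗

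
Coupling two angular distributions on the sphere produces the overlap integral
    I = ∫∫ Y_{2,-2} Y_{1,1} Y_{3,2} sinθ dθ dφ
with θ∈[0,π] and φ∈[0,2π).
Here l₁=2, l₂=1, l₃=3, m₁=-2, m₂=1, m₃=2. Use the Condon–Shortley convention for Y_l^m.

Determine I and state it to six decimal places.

0.000000

-2 + 1 + 2 = 1 ≠ 0: azimuthal integral kills it; I = 0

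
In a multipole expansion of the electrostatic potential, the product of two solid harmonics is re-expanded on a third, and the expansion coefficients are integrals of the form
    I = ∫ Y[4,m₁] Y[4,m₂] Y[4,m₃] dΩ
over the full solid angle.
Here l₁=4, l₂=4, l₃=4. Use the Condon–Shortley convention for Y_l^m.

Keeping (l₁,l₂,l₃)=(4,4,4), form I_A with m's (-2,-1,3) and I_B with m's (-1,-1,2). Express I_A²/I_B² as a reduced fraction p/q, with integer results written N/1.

7/36

l's match ⇒ only the (l;m) 3-j factors differ between A and B.
A: triangle coeff Δ(4,4,4) = 1/450450; Σ_t [2,3]: t=2:+1/576 t=3:−1/864 = 1/1728; (3j)²=5/1287 [(4 4 4; -2 -1 3)], sign=-1
B: triangle coeff Δ(4,4,4) = 1/450450; Σ_t [1,3]: t=1:−1/576 t=2:+1/144 t=3:−1/576 = 1/288; (3j)²=20/1001 [(4 4 4; -1 -1 2)], sign=+1
I_A²/I_B² = (5/1287)/(20/1001) = 7/36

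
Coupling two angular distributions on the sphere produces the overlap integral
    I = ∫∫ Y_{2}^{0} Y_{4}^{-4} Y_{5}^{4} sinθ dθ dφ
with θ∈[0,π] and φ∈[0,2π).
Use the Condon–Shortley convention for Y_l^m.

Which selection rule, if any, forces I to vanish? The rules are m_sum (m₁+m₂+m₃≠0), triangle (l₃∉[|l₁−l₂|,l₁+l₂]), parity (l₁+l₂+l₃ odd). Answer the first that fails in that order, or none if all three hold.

parity

Σmᵢ = 0  ✓
l₃∈[|l₁−l₂|,l₁+l₂]=[2,6], have l₃=5  ✓
Σlᵢ = 11 ⇒ odd  ✗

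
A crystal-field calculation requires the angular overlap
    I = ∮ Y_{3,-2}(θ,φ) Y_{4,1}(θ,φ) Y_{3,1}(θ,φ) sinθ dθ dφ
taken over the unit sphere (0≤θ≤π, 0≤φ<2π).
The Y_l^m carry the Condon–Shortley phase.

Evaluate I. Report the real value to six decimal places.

0.145070

Rules hold: Σm=0, L=10 even, 1≤3≤7.
N = 7·9·7 = 441
Δ = 4!·2!·4!/11! = 1/34650
Racah Σ t=1..3: t=1:−1/72 t=2:+1/16 t=3:−1/72 = 5/144
⇒ 3j(3 4 3; 0 0 0)² = 2/77, sgn -1
Racah Σ t=3..4: t=3:−1/48 t=4:+1/144 = -1/72
⇒ 3j(3 4 3; -2 1 1)² = 16/693, sgn -1
4πI² = N·(3j₀)²·(3jₘ)² = 32/121
I = +1·√(0.264463/4π) = 0.14506992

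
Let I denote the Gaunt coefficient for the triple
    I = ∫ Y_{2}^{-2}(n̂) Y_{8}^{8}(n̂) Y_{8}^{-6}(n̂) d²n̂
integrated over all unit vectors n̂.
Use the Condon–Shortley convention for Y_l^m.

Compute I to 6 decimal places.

-0.059388

Rules hold: Σm=0, L=18 even, 6≤8≤10.
N = 5·17·17 = 1445
Δ = 2!·2!·14!/19! = 1/348840
Racah Σ t=0..2: t=0:+1/116121600 t=1:−1/25401600 t=2:+1/116121600 = -1/45158400
⇒ 3j(2 8 8; 0 0 0)² = 24/1615, sgn -1
Racah Σ t=2..2: t=2:+1/348713164800 = 1/348713164800
⇒ 3j(2 8 8; -2 8 -6)² = 2/969, sgn +1
4πI² = N·(3j₀)²·(3jₘ)² = 16/361
I = -1·√(0.0443213/4π) = -0.05938838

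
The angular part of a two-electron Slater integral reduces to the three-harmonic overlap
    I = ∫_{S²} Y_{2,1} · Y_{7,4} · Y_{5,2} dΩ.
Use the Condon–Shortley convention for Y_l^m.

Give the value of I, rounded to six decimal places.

0.000000

m-sum = 1 + 4 + 2 = 7 ≠ 0 ⇒ I = 0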